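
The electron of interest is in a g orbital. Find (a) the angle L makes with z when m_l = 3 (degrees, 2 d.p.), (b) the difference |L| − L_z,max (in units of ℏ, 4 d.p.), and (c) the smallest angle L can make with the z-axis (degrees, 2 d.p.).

θ(m_l=3) ≈ 47.87°; |L|−L_z,max ≈ 0.4721ℏ; θ_min ≈ 26.57°

The letter g corresponds to l = 4.
For m_l = 3: cos θ = 3/√20, θ ≈ 47.87°.
|L| − L_z,max = (2√5 − 4)ℏ ≈ 0.4721ℏ.
cos θ_min = 4/√20, so θ_min ≈ 26.57°.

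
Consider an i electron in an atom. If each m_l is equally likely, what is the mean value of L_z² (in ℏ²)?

An i state has l = 6.
m_l ∈ {-6, -5, -4, -3, -2, -1, 0, 1, 2, 3, 4, 5, 6}.
Average of L_z² over 13 states: 182/13 ℏ² = 14 ℏ².

⟨L_z²⟩ = 14 ℏ²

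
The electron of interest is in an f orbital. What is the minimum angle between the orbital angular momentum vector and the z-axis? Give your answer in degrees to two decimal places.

θ_min ≈ 30.00°

An f state has l = 3.
|L| = √(l(l+1)) ℏ = 2√3 ℏ.
The smallest angle corresponds to the largest L_z, i.e. m_l = l = 3, giving L_z = 3ℏ.
cos θ_min = 3/√12, so θ_min ≈ 30.00°.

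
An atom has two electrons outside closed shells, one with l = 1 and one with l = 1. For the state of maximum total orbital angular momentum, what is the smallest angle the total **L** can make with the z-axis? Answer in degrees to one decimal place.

θ_min ≈ 35.3°

By the triangle rule, |l₁ − l₂| ≤ L ≤ l₁ + l₂.
So L can be 0, 1, 2.
The maximum is L = 2, with |L_tot| = ℏ√(2·3) = √6 ℏ.
The minimum angle with z is arccos(2/√6) ≈ 35.3°.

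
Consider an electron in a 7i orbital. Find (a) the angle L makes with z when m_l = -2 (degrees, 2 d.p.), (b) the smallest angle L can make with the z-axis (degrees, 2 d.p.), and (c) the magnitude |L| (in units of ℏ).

For 7i, l = 6.
For m_l = -2: cos θ = -2/√42, θ ≈ 107.98°.
cos θ_min = 6/√42, so θ_min ≈ 22.21°.
|L| = ℏ√(6·7) = √42 ℏ ≈ 6.481ℏ.

θ(m_l=-2) ≈ 107.98°; θ_min ≈ 22.21°; |L| = √42 ℏ ≈ 6.481ℏ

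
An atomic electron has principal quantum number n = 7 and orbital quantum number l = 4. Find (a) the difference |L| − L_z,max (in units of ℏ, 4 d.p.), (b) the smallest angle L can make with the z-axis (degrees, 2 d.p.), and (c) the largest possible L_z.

|L|−L_z,max ≈ 0.4721ℏ; θ_min ≈ 26.57°; L_z,max = 4ℏ

|L| − L_z,max = (2√5 − 4)ℏ ≈ 0.4721ℏ.
cos θ_min = 4/√20, so θ_min ≈ 26.57°.
L_z,max = lℏ = 4ℏ.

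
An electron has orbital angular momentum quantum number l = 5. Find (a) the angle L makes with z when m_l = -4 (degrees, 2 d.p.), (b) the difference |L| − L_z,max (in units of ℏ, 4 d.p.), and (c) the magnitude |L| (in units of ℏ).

For m_l = -4: cos θ = -4/√30, θ ≈ 136.91°.
|L| − L_z,max = (√30 − 5)ℏ ≈ 0.4772ℏ.
|L| = ℏ√(5·6) = √30 ℏ ≈ 5.477ℏ.

θ(m_l=-4) ≈ 136.91°; |L|−L_z,max ≈ 0.4772ℏ; |L| = √30 ℏ ≈ 5.477ℏ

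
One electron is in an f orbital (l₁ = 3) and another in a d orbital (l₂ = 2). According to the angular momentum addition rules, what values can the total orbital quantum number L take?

L = 1, 2, 3, 4, 5

Angular momentum addition gives L = |l₁ − l₂|, …, l₁ + l₂.
Allowed values: L = 1, 2, 3, 4, 5.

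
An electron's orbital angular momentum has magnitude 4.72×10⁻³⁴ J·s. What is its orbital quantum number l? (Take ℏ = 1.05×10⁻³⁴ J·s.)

In units of ℏ, |L| ≈ 4.495.
l(l+1) ≈ 4.495² ≈ 20.21, so l = 4.

l = 4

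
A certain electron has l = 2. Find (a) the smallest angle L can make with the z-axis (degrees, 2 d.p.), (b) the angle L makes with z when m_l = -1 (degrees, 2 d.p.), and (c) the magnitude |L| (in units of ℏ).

θ_min ≈ 35.26°; θ(m_l=-1) ≈ 114.09°; |L| = √6 ℏ ≈ 2.449ℏ

cos θ_min = 2/√6, so θ_min ≈ 35.26°.
For m_l = -1: cos θ = -1/√6, θ ≈ 114.09°.
|L| = ℏ√(2·3) = √6 ℏ ≈ 2.449ℏ.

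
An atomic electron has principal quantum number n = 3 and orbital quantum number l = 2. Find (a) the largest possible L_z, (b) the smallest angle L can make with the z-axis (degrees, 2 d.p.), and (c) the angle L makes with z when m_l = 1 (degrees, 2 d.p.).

L_z,max = 2ℏ; θ_min ≈ 35.26°; θ(m_l=1) ≈ 65.91°

L_z,max = lℏ = 2ℏ.
cos θ_min = 2/√6, so θ_min ≈ 35.26°.
For m_l = 1: cos θ = 1/√6, θ ≈ 65.91°.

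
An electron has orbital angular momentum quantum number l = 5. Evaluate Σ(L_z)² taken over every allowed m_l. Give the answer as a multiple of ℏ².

The allowed m_l values are -5, -4, -3, -2, -1, 0, 1, 2, 3, 4, 5.
Σ m_l² = l(l+1)(2l+1)/3 = 5·6·11/3 = 110.

Σ(L_z)² = 110 ℏ²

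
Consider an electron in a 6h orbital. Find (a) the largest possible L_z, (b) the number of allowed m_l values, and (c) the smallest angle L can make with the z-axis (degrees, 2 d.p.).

For 6h, l = 5.
L_z,max = lℏ = 5ℏ.
There are 2l+1 = 11 values of m_l.
cos θ_min = 5/√30, so θ_min ≈ 24.09°.

L_z,max = 5ℏ; 11 values; θ_min ≈ 24.09°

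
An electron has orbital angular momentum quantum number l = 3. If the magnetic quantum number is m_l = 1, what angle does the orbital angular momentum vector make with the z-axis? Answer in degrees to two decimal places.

θ ≈ 73.22°

|L| = √(l(l+1)) ℏ = 2√3 ℏ.
L_z = m_l ℏ = 1ℏ.
cos θ = L_z/|L| = 1/√12, so θ ≈ 73.22°.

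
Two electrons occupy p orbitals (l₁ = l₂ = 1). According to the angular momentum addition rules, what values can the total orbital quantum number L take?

L runs from |1 − 1| = 0 to 1 + 1 = 2.
So L can be 0, 1, 2.

L = 0, 1, 2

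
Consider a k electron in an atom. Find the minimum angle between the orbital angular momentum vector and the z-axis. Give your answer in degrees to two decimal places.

A k state has l = 7.
|L| = √(l(l+1)) ℏ = 2√14 ℏ.
The smallest angle corresponds to the largest L_z, i.e. m_l = l = 7, giving L_z = 7ℏ.
cos θ_min = 7/√56, so θ_min ≈ 20.70°.

θ_min ≈ 20.70°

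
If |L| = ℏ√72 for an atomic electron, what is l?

|L| = ℏ√(l(l+1)), so l(l+1) = 72.
Solving: l = 8.

l = 8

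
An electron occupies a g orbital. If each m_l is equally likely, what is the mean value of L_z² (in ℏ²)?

A g state has l = 4.
m_l runs from −4 to 4, i.e. {-4, -3, -2, -1, 0, 1, 2, 3, 4}.
⟨L_z²⟩ = ℏ²·l(l+1)/3 = 6.667ℏ².

⟨L_z²⟩ = 6.667 ℏ²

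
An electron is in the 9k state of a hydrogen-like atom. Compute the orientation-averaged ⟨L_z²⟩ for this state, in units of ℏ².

⟨L_z²⟩ = 18.67 ℏ²

9k means n = 9, l = 7.
The allowed m_l values are -7, -6, -5, -4, -3, -2, -1, 0, 1, 2, 3, 4, 5, 6, 7.
Average of L_z² over 15 states: 280/15 ℏ² = 18.67 ℏ².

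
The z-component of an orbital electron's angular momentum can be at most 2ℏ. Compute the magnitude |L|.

L_z,max = lℏ, so l = 2.
|L| = ℏ√(l(l+1)) = √6 ℏ.

|L| = √6 ℏ ≈ 2.449ℏ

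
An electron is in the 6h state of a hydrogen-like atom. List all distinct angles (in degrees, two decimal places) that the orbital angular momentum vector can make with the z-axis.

θ ∈ {24.09°, 43.09°, 56.79°, 68.58°, 79.48°, 90.00°, 100.52°, 111.42°, 123.21°, 136.91°, 155.91°}

6h means n = 6, l = 5.
|L| = ℏ√(l(l+1)) = √30 ℏ.
cos θ = m_l/√30 for each m_l ∈ {-5, -4, -3, -2, -1, 0, 1, 2, 3, 4, 5}.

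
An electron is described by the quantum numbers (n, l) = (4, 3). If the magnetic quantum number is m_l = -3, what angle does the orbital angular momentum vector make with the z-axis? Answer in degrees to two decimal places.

|L| = ℏ√(l(l+1)) = 2√3 ℏ.
L_z = m_l ℏ = −3ℏ.
cos θ = L_z/|L| = -3/√12, so θ ≈ 150.00°.

θ ≈ 150.00°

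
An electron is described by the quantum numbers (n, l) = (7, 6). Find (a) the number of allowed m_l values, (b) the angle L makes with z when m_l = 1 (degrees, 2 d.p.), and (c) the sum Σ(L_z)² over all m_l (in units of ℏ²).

There are 2l+1 = 13 values of m_l.
For m_l = 1: cos θ = 1/√42, θ ≈ 81.12°.
Σ m_l² = 182, so Σ(L_z)² = 182 ℏ².

13 values; θ(m_l=1) ≈ 81.12°; Σ(L_z)² = 182 ℏ²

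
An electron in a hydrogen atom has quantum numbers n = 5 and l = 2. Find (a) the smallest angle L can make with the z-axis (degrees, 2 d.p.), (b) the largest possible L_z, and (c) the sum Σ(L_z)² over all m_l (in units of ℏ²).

θ_min ≈ 35.26°; L_z,max = 2ℏ; Σ(L_z)² = 10 ℏ²

cos θ_min = 2/√6, so θ_min ≈ 35.26°.
L_z,max = lℏ = 2ℏ.
Σ m_l² = 10, so Σ(L_z)² = 10 ℏ².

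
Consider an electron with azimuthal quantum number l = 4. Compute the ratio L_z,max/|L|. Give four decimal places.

L_z,max/|L| = 0.8944

|L| = 2√5 ℏ ≈ 4.4721ℏ, while L_z,max = lℏ = 4ℏ.
L_z,max/|L| = 4/√20 = 0.8944.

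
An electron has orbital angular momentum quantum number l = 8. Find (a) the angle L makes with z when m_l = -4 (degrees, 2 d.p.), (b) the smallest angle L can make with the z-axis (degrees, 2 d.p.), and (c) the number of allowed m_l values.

θ(m_l=-4) ≈ 118.13°; θ_min ≈ 19.47°; 17 values

For m_l = -4: cos θ = -4/√72, θ ≈ 118.13°.
cos θ_min = 8/√72, so θ_min ≈ 19.47°.
There are 2l+1 = 17 values of m_l.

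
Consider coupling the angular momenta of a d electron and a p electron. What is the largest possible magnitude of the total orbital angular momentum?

|L_tot|_max = 2√3 ℏ ≈ 3.464ℏ

Angular momentum addition gives L = |l₁ − l₂|, …, l₁ + l₂.
So L can be 1, 2, 3.
The largest magnitude corresponds to L = 3: |L_tot| = ℏ√(3·4) = 2√3 ℏ.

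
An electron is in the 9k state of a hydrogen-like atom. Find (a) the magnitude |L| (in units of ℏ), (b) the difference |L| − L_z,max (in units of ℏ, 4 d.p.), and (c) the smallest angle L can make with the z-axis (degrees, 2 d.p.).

For 9k, l = 7.
|L| = ℏ√(7·8) = 2√14 ℏ ≈ 7.483ℏ.
|L| − L_z,max = (2√14 − 7)ℏ ≈ 0.4833ℏ.
cos θ_min = 7/√56, so θ_min ≈ 20.70°.

|L| = 2√14 ℏ ≈ 7.483ℏ; |L|−L_z,max ≈ 0.4833ℏ; θ_min ≈ 20.70°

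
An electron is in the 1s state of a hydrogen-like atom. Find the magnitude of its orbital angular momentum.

The 1s subshell has l = 0.
|L| = ℏ√(l(l+1)) = ℏ√0 = 0

|L| = 0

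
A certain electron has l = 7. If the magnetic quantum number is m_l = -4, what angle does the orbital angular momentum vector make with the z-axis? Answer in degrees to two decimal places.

|L| = ℏ√(l(l+1)) = 2√14 ℏ.
L_z = m_l ℏ = −4ℏ.
cos θ = L_z/|L| = -4/√56, so θ ≈ 122.31°.

θ ≈ 122.31°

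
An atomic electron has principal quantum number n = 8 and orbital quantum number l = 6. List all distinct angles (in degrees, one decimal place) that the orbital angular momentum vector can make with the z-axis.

θ ∈ {22.2°, 39.5°, 51.9°, 62.4°, 72.0°, 81.1°, 90.0°, 98.9°, 108.0°, 117.6°, 128.1°, 140.5°, 157.8°}

|L| = ℏ√(l(l+1)) = √42 ℏ.
cos θ = m_l/√42 for each m_l ∈ {-6, -5, -4, -3, -2, -1, 0, 1, 2, 3, 4, 5, 6}.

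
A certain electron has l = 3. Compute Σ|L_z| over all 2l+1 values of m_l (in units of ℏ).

m_l ∈ {-3, -2, -1, 0, 1, 2, 3}.
Σ|m_l| = 2·3(3+1)/2 = 12.

Σ|L_z| = 12 ℏ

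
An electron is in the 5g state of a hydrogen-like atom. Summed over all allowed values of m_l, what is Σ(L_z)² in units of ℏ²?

Σ(L_z)² = 60 ℏ²

5g means n = 5, l = 4.
m_l ∈ {-4, -3, -2, -1, 0, 1, 2, 3, 4}.
Summing m² from −4 to 4: Σ m_l² = 60.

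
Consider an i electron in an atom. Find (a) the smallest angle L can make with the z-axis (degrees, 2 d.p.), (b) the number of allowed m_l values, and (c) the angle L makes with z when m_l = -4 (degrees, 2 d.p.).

An i state has l = 6.
cos θ_min = 6/√42, so θ_min ≈ 22.21°.
There are 2l+1 = 13 values of m_l.
For m_l = -4: cos θ = -4/√42, θ ≈ 128.11°.

θ_min ≈ 22.21°; 13 values; θ(m_l=-4) ≈ 128.11°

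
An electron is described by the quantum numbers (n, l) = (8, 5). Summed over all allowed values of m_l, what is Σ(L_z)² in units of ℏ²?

The allowed m_l values are -5, -4, -3, -2, -1, 0, 1, 2, 3, 4, 5.
Σ m_l² = 2·(1 + 4 + 9 + 16 + 25) = 110.

Σ(L_z)² = 110 ℏ²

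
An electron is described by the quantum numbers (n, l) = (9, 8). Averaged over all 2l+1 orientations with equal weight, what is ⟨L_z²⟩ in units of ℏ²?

⟨L_z²⟩ = 24 ℏ²

m_l runs from −8 to 8, i.e. {-8, -7, -6, -5, -4, -3, -2, -1, 0, 1, 2, 3, 4, 5, 6, 7, 8}.
⟨L_z²⟩ = ℏ²·(Σ m_l²)/(2l+1) = ℏ²·408/17 = 24ℏ².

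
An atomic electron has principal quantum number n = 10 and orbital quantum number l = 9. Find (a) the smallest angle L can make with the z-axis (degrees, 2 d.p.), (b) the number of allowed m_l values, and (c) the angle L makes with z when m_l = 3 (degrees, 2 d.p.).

cos θ_min = 9/√90, so θ_min ≈ 18.43°.
There are 2l+1 = 19 values of m_l.
For m_l = 3: cos θ = 3/√90, θ ≈ 71.57°.

θ_min ≈ 18.43°; 19 values; θ(m_l=3) ≈ 71.57°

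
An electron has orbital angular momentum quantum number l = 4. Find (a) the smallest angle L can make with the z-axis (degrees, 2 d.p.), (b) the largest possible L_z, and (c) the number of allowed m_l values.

cos θ_min = 4/√20, so θ_min ≈ 26.57°.
L_z,max = lℏ = 4ℏ.
There are 2l+1 = 9 values of m_l.

θ_min ≈ 26.57°; L_z,max = 4ℏ; 9 values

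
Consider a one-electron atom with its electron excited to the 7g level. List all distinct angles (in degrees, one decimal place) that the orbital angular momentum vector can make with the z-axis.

θ ∈ {26.6°, 47.9°, 63.4°, 77.1°, 90.0°, 102.9°, 116.6°, 132.1°, 153.4°}

The 7g level has l = 4.
|L| = √(l(l+1)) ℏ = 2√5 ℏ.
cos θ = m_l/√20 for each m_l ∈ {-4, -3, -2, -1, 0, 1, 2, 3, 4}.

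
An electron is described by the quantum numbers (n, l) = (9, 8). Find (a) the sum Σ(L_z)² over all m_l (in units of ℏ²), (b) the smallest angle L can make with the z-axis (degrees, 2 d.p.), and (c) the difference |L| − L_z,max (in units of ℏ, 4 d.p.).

Σ m_l² = 408, so Σ(L_z)² = 408 ℏ².
cos θ_min = 8/√72, so θ_min ≈ 19.47°.
|L| − L_z,max = (6√2 − 8)ℏ ≈ 0.4853ℏ.

Σ(L_z)² = 408 ℏ²; θ_min ≈ 19.47°; |L|−L_z,max ≈ 0.4853ℏ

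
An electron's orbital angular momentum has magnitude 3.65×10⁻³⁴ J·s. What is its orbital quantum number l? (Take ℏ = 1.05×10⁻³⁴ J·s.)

l = 3

|L|/ℏ = (3.65×10⁻³⁴)/(1.05×10⁻³⁴) ≈ 3.476.
Set l(l+1) = 12.08; the integer solution is l = 3.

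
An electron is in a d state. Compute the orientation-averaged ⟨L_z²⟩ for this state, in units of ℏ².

For a d orbital, l = 2.
m_l ∈ {-2, -1, 0, 1, 2}.
Average of L_z² over 5 states: 10/5 ℏ² = 2 ℏ².

⟨L_z²⟩ = 2 ℏ²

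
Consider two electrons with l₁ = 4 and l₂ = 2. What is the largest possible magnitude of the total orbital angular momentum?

By the triangle rule, |l₁ − l₂| ≤ L ≤ l₁ + l₂.
So L can be 2, 3, 4, 5, 6.
The largest magnitude corresponds to L = 6: |L_tot| = ℏ√(6·7) = √42 ℏ.

|L_tot|_max = √42 ℏ ≈ 6.481ℏ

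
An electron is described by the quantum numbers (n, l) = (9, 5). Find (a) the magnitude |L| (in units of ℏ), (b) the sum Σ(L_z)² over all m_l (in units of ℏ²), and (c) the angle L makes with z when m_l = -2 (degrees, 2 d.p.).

|L| = ℏ√(5·6) = √30 ℏ ≈ 5.477ℏ.
Σ m_l² = 110, so Σ(L_z)² = 110 ℏ².
For m_l = -2: cos θ = -2/√30, θ ≈ 111.42°.

|L| = √30 ℏ ≈ 5.477ℏ; Σ(L_z)² = 110 ℏ²; θ(m_l=-2) ≈ 111.42°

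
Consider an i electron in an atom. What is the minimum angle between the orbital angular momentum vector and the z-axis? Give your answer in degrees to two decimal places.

I corresponds to l = 6.
|L|² = l(l+1)ℏ² = 42ℏ², so |L| = √42 ℏ.
The smallest angle corresponds to the largest L_z, i.e. m_l = l = 6, giving L_z = 6ℏ.
cos θ_min = 6/√42, so θ_min ≈ 22.21°.

θ_min ≈ 22.21°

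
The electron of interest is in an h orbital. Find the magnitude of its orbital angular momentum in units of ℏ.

For an h orbital, l = 5.
|L| = ℏ√(l(l+1)) = ℏ√(5·6) = √30 ℏ

|L| = √30 ℏ ≈ 5.477ℏ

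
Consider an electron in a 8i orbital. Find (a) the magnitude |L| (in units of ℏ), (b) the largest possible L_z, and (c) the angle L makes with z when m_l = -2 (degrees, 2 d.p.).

8i means n = 8, l = 6.
|L| = ℏ√(6·7) = √42 ℏ ≈ 6.481ℏ.
L_z,max = lℏ = 6ℏ.
For m_l = -2: cos θ = -2/√42, θ ≈ 107.98°.

|L| = √42 ℏ ≈ 6.481ℏ; L_z,max = 6ℏ; θ(m_l=-2) ≈ 107.98°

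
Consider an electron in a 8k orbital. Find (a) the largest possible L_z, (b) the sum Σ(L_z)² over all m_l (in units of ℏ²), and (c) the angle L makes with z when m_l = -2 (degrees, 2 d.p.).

L_z,max = 7ℏ; Σ(L_z)² = 280 ℏ²; θ(m_l=-2) ≈ 105.50°

8k means n = 8, l = 7.
L_z,max = lℏ = 7ℏ.
Σ m_l² = 280, so Σ(L_z)² = 280 ℏ².
For m_l = -2: cos θ = -2/√56, θ ≈ 105.50°.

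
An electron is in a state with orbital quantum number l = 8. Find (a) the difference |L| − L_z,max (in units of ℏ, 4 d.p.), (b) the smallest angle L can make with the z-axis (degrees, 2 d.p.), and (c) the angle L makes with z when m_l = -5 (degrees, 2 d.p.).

|L|−L_z,max ≈ 0.4853ℏ; θ_min ≈ 19.47°; θ(m_l=-5) ≈ 126.10°

|L| − L_z,max = (6√2 − 8)ℏ ≈ 0.4853ℏ.
cos θ_min = 8/√72, so θ_min ≈ 19.47°.
For m_l = -5: cos θ = -5/√72, θ ≈ 126.10°.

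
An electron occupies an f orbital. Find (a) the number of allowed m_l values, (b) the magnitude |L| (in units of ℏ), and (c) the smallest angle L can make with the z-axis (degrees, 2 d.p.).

For an f orbital, l = 3.
There are 2l+1 = 7 values of m_l.
|L| = ℏ√(3·4) = 2√3 ℏ ≈ 3.464ℏ.
cos θ_min = 3/√12, so θ_min ≈ 30.00°.

7 values; |L| = 2√3 ℏ ≈ 3.464ℏ; θ_min ≈ 30.00°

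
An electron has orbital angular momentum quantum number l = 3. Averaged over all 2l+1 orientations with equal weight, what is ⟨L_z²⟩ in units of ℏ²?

⟨L_z²⟩ = 4 ℏ²

m_l runs from −3 to 3, i.e. {-3, -2, -1, 0, 1, 2, 3}.
⟨L_z²⟩ = ℏ²·(Σ m_l²)/(2l+1) = ℏ²·28/7 = 4ℏ².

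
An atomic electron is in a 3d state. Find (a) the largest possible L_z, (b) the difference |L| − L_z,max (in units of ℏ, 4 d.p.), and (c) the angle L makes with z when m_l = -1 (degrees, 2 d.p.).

L_z,max = 2ℏ; |L|−L_z,max ≈ 0.4495ℏ; θ(m_l=-1) ≈ 114.09°

3d means n = 3, l = 2.
L_z,max = lℏ = 2ℏ.
|L| − L_z,max = (√6 − 2)ℏ ≈ 0.4495ℏ.
For m_l = -1: cos θ = -1/√6, θ ≈ 114.09°.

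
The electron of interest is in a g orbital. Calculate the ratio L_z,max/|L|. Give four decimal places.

L_z,max/|L| = 0.8944

For a g orbital, l = 4.
|L| = 2√5 ℏ ≈ 4.4721ℏ, while L_z,max = lℏ = 4ℏ.
L_z,max/|L| = 4/√20 = 0.8944.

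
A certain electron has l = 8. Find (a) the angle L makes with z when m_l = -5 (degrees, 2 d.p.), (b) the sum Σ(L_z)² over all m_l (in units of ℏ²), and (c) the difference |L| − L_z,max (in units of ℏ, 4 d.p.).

For m_l = -5: cos θ = -5/√72, θ ≈ 126.10°.
Σ m_l² = 408, so Σ(L_z)² = 408 ℏ².
|L| − L_z,max = (6√2 − 8)ℏ ≈ 0.4853ℏ.

θ(m_l=-5) ≈ 126.10°; Σ(L_z)² = 408 ℏ²; |L|−L_z,max ≈ 0.4853ℏ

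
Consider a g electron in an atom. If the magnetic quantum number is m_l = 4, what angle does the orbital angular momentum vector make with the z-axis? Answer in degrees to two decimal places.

The letter g corresponds to l = 4.
|L| = ℏ√(l(l+1)) = 2√5 ℏ.
L_z = m_l ℏ = 4ℏ.
cos θ = L_z/|L| = 4/√20, so θ ≈ 26.57°.

θ ≈ 26.57°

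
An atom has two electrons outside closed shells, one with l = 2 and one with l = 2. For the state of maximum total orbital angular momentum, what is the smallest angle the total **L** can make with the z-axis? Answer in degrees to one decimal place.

L runs from |2 − 2| = 0 to 2 + 2 = 4.
L ∈ {0, 1, 2, 3, 4}.
The maximum is L = 4, with |L_tot| = ℏ√(4·5) = 2√5 ℏ.
The minimum angle with z is arccos(4/√20) ≈ 26.6°.

θ_min ≈ 26.6°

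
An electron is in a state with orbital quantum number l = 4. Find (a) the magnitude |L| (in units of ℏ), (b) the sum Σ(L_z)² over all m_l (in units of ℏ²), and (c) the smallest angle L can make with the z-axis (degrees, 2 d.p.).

|L| = 2√5 ℏ ≈ 4.472ℏ; Σ(L_z)² = 60 ℏ²; θ_min ≈ 26.57°

|L| = ℏ√(4·5) = 2√5 ℏ ≈ 4.472ℏ.
Σ m_l² = 60, so Σ(L_z)² = 60 ℏ².
cos θ_min = 4/√20, so θ_min ≈ 26.57°.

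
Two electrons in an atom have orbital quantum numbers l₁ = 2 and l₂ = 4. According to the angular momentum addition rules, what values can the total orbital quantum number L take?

L = 2, 3, 4, 5, 6

The total orbital quantum number L ranges from |l₁ − l₂| to l₁ + l₂ in integer steps.
L ∈ {2, 3, 4, 5, 6}.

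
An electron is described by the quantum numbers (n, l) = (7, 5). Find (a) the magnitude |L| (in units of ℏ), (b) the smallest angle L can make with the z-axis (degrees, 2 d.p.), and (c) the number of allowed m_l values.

|L| = ℏ√(5·6) = √30 ℏ ≈ 5.477ℏ.
cos θ_min = 5/√30, so θ_min ≈ 24.09°.
There are 2l+1 = 11 values of m_l.

|L| = √30 ℏ ≈ 5.477ℏ; θ_min ≈ 24.09°; 11 values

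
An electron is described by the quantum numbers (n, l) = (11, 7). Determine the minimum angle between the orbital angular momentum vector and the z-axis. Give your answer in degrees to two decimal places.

θ_min ≈ 20.70°

|L|² = l(l+1)ℏ² = 56ℏ², so |L| = 2√14 ℏ.
The smallest angle corresponds to the largest L_z, i.e. m_l = l = 7, giving L_z = 7ℏ.
cos θ_min = 7/√56, so θ_min ≈ 20.70°.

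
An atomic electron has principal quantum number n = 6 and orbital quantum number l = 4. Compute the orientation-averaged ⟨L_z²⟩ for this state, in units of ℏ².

⟨L_z²⟩ = 6.667 ℏ²

The allowed m_l values are -4, -3, -2, -1, 0, 1, 2, 3, 4.
⟨L_z²⟩ = ℏ²·l(l+1)/3 = 6.667ℏ².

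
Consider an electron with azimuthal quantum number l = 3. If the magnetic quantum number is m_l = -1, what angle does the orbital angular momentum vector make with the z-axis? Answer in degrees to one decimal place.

|L| = √(l(l+1)) ℏ = 2√3 ℏ.
L_z = m_l ℏ = −1ℏ.
cos θ = L_z/|L| = -1/√12, so θ ≈ 106.8°.

θ ≈ 106.8°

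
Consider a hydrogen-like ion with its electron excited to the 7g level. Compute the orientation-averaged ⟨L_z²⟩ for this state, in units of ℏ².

The 7g level has l = 4.
The allowed m_l values are -4, -3, -2, -1, 0, 1, 2, 3, 4.
⟨L_z²⟩ = ℏ²·l(l+1)/3 = 6.667ℏ².

⟨L_z²⟩ = 6.667 ℏ²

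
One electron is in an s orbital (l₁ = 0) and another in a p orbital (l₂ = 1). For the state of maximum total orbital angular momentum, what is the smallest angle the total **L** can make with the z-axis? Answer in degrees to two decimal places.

θ_min ≈ 45.00°

The total orbital quantum number L ranges from |l₁ − l₂| to l₁ + l₂ in integer steps.
Allowed values: L = 1.
The maximum is L = 1, with |L_tot| = ℏ√(1·2) = √2 ℏ.
The minimum angle with z is arccos(1/√2) ≈ 45.00°.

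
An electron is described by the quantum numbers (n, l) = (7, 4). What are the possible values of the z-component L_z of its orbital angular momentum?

L_z ∈ {−4ℏ, −3ℏ, −2ℏ, −ℏ, 0, ℏ, 2ℏ, 3ℏ, 4ℏ}

L_z = m_l ℏ with m_l ranging from −l to +l in integer steps.
For l = 4: m_l ∈ {-4, -3, -2, -1, 0, 1, 2, 3, 4}.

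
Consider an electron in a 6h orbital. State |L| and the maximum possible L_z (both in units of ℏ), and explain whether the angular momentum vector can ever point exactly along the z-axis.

No: L_z,max = 5ℏ < |L| = √30 ℏ ≈ 5.477ℏ

6h means n = 6, l = 5.
|L| = √30 ℏ ≈ 5.4772ℏ, while L_z,max = lℏ = 5ℏ.
Since |L| > L_z,max, the vector can never point exactly along z; the closest it comes is θ_min = arccos(5/√30) ≈ 24.1°.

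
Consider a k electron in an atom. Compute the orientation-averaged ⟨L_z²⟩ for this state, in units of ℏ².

A k state has l = 7.
m_l runs from −7 to 7, i.e. {-7, -6, -5, -4, -3, -2, -1, 0, 1, 2, 3, 4, 5, 6, 7}.
Average of L_z² over 15 states: 280/15 ℏ² = 18.67 ℏ².

⟨L_z²⟩ = 18.67 ℏ²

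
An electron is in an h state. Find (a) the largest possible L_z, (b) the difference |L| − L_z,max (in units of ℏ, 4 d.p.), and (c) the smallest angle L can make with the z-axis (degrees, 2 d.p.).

H corresponds to l = 5.
L_z,max = lℏ = 5ℏ.
|L| − L_z,max = (√30 − 5)ℏ ≈ 0.4772ℏ.
cos θ_min = 5/√30, so θ_min ≈ 24.09°.

L_z,max = 5ℏ; |L|−L_z,max ≈ 0.4772ℏ; θ_min ≈ 24.09°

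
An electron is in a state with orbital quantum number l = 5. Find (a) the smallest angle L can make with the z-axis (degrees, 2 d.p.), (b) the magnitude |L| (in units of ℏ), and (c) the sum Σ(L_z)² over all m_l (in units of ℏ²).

θ_min ≈ 24.09°; |L| = √30 ℏ ≈ 5.477ℏ; Σ(L_z)² = 110 ℏ²

cos θ_min = 5/√30, so θ_min ≈ 24.09°.
|L| = ℏ√(5·6) = √30 ℏ ≈ 5.477ℏ.
Σ m_l² = 110, so Σ(L_z)² = 110 ℏ².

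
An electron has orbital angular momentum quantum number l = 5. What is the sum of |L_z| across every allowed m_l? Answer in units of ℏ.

m_l runs from −5 to 5, i.e. {-5, -4, -3, -2, -1, 0, 1, 2, 3, 4, 5}.
Σ|m_l| = 2·5(5+1)/2 = 30.

Σ|L_z| = 30 ℏ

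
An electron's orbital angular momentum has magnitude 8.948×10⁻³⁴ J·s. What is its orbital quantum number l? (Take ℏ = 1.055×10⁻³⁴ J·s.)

l = 8

Dividing by ℏ: |L|/ℏ ≈ 8.482.
(|L|/ℏ)² = l(l+1) ≈ 71.94 ⇒ l = 8.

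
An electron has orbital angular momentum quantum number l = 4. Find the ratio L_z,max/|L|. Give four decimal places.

|L| = 2√5 ℏ ≈ 4.4721ℏ, while L_z,max = lℏ = 4ℏ.
L_z,max/|L| = 4/√20 = 0.8944.

L_z,max/|L| = 0.8944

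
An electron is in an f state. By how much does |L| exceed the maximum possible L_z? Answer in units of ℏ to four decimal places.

F corresponds to l = 3.
|L| = 2√3 ℏ ≈ 3.4641ℏ, while L_z,max = lℏ = 3ℏ.
The difference is (2√3 − 3)ℏ ≈ 0.4641ℏ.

|L| − L_z,max ≈ 0.4641ℏ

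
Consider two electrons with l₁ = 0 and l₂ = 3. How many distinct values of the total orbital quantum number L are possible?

1

Angular momentum addition gives L = |l₁ − l₂|, …, l₁ + l₂.
L ∈ {3}.
That is 1 value.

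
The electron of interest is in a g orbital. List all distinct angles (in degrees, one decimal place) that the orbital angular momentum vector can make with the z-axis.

For a g orbital, l = 4.
|L|² = l(l+1)ℏ² = 20ℏ², so |L| = 2√5 ℏ.
cos θ = m_l/√20 for each m_l ∈ {-4, -3, -2, -1, 0, 1, 2, 3, 4}.

θ ∈ {26.6°, 47.9°, 63.4°, 77.1°, 90.0°, 102.9°, 116.6°, 132.1°, 153.4°}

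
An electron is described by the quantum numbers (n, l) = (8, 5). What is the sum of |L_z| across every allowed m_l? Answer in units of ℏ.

m_l ∈ {-5, -4, -3, -2, -1, 0, 1, 2, 3, 4, 5}.
Σ|m_l| = l(l+1) = 30.

Σ|L_z| = 30 ℏ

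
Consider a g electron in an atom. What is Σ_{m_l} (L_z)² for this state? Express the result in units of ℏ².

Σ(L_z)² = 60 ℏ²

For a g orbital, l = 4.
The allowed m_l values are -4, -3, -2, -1, 0, 1, 2, 3, 4.
Summing m² from −4 to 4: Σ m_l² = 60.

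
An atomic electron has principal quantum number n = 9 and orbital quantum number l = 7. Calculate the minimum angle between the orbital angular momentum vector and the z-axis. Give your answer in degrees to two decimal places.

θ_min ≈ 20.70°

|L| = √(l(l+1)) ℏ = 2√14 ℏ.
The smallest angle corresponds to the largest L_z, i.e. m_l = l = 7, giving L_z = 7ℏ.
cos θ_min = 7/√56, so θ_min ≈ 20.70°.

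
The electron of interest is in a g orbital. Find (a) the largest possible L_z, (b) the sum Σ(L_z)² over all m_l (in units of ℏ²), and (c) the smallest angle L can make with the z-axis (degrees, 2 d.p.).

L_z,max = 4ℏ; Σ(L_z)² = 60 ℏ²; θ_min ≈ 26.57°

A g state has l = 4.
L_z,max = lℏ = 4ℏ.
Σ m_l² = 60, so Σ(L_z)² = 60 ℏ².
cos θ_min = 4/√20, so θ_min ≈ 26.57°.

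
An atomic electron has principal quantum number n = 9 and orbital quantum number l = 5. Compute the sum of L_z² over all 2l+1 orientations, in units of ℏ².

Σ(L_z)² = 110 ℏ²

m_l runs from −5 to 5, i.e. {-5, -4, -3, -2, -1, 0, 1, 2, 3, 4, 5}.
Σ m_l² = 2·(1 + 4 + 9 + 16 + 25) = 110.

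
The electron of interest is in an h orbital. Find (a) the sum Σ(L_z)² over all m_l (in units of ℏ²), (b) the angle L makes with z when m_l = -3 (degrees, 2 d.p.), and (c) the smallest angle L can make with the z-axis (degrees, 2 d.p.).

Σ(L_z)² = 110 ℏ²; θ(m_l=-3) ≈ 123.21°; θ_min ≈ 24.09°

An h state has l = 5.
Σ m_l² = 110, so Σ(L_z)² = 110 ℏ².
For m_l = -3: cos θ = -3/√30, θ ≈ 123.21°.
cos θ_min = 5/√30, so θ_min ≈ 24.09°.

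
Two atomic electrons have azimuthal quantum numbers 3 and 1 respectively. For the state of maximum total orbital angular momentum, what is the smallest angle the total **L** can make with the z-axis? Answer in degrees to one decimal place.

The total orbital quantum number L ranges from |l₁ − l₂| to l₁ + l₂ in integer steps.
L ∈ {2, 3, 4}.
The maximum is L = 4, with |L_tot| = ℏ√(4·5) = 2√5 ℏ.
The minimum angle with z is arccos(4/√20) ≈ 26.6°.

θ_min ≈ 26.6°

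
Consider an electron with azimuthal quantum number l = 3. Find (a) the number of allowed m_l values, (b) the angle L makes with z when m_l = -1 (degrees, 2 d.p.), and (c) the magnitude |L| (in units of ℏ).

7 values; θ(m_l=-1) ≈ 106.78°; |L| = 2√3 ℏ ≈ 3.464ℏ

There are 2l+1 = 7 values of m_l.
For m_l = -1: cos θ = -1/√12, θ ≈ 106.78°.
|L| = ℏ√(3·4) = 2√3 ℏ ≈ 3.464ℏ.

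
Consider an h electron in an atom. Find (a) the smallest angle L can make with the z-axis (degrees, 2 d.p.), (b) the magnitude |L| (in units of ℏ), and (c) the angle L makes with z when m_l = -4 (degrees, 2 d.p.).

θ_min ≈ 24.09°; |L| = √30 ℏ ≈ 5.477ℏ; θ(m_l=-4) ≈ 136.91°

An h state has l = 5.
cos θ_min = 5/√30, so θ_min ≈ 24.09°.
|L| = ℏ√(5·6) = √30 ℏ ≈ 5.477ℏ.
For m_l = -4: cos θ = -4/√30, θ ≈ 136.91°.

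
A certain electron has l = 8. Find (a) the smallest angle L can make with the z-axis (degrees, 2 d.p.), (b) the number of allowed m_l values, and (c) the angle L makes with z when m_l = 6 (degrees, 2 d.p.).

θ_min ≈ 19.47°; 17 values; θ(m_l=6) ≈ 45.00°

cos θ_min = 8/√72, so θ_min ≈ 19.47°.
There are 2l+1 = 17 values of m_l.
For m_l = 6: cos θ = 6/√72, θ ≈ 45.00°.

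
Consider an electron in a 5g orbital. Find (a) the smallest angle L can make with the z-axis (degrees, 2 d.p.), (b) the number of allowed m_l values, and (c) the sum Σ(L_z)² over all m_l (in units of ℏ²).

For 5g, l = 4.
cos θ_min = 4/√20, so θ_min ≈ 26.57°.
There are 2l+1 = 9 values of m_l.
Σ m_l² = 60, so Σ(L_z)² = 60 ℏ².

θ_min ≈ 26.57°; 9 values; Σ(L_z)² = 60 ℏ²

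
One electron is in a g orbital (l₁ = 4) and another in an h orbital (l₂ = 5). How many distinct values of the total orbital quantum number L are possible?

9

Angular momentum addition gives L = |l₁ − l₂|, …, l₁ + l₂.
L ∈ {1, 2, 3, 4, 5, 6, 7, 8, 9}.
That is 9 values.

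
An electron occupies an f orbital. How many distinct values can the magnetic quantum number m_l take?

7

For an f orbital, l = 3.
The number of m_l values is 2l + 1 = 2·3 + 1 = 7.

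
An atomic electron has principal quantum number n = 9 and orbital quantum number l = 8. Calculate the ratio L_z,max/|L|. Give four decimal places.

|L| = 6√2 ℏ ≈ 8.4853ℏ, while L_z,max = lℏ = 8ℏ.
L_z,max/|L| = 8/√72 = 0.9428.

L_z,max/|L| = 0.9428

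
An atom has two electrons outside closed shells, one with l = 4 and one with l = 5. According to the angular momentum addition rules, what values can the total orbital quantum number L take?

L = 1, 2, 3, 4, 5, 6, 7, 8, 9

L runs from |4 − 5| = 1 to 4 + 5 = 9.
L ∈ {1, 2, 3, 4, 5, 6, 7, 8, 9}.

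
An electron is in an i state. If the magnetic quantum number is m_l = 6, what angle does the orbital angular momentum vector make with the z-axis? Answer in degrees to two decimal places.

An i state has l = 6.
|L| = ℏ√(l(l+1)) = √42 ℏ.
L_z = m_l ℏ = 6ℏ.
cos θ = L_z/|L| = 6/√42, so θ ≈ 22.21°.

θ ≈ 22.21°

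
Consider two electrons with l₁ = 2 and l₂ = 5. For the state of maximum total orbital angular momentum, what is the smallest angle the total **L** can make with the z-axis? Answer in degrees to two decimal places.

θ_min ≈ 20.70°

L runs from |2 − 5| = 3 to 2 + 5 = 7.
L ∈ {3, 4, 5, 6, 7}.
The maximum is L = 7, with |L_tot| = ℏ√(7·8) = 2√14 ℏ.
The minimum angle with z is arccos(7/√56) ≈ 20.70°.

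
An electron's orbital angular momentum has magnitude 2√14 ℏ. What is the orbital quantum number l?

l = 7

|L| = ℏ√(l(l+1)), so l(l+1) = 56.
Solving: l = 7.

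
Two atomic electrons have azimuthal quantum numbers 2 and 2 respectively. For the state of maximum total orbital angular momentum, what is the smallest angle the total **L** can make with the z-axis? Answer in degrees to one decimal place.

By the triangle rule, |l₁ − l₂| ≤ L ≤ l₁ + l₂.
Allowed values: L = 0, 1, 2, 3, 4.
The maximum is L = 4, with |L_tot| = ℏ√(4·5) = 2√5 ℏ.
The minimum angle with z is arccos(4/√20) ≈ 26.6°.

θ_min ≈ 26.6°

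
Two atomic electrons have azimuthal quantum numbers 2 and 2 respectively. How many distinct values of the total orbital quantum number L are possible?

L runs from |2 − 2| = 0 to 2 + 2 = 4.
Allowed values: L = 0, 1, 2, 3, 4.
That is 5 values.

5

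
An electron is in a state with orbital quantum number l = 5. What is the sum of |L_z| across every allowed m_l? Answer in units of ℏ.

The allowed m_l values are -5, -4, -3, -2, -1, 0, 1, 2, 3, 4, 5.
Σ|m_l| = 2(1+2+…+5) = 30.

Σ|L_z| = 30 ℏ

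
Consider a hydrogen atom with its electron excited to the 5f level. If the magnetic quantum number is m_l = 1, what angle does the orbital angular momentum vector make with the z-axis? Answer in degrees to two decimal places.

The 5f level has l = 3.
|L| = ℏ√(l(l+1)) = 2√3 ℏ.
L_z = m_l ℏ = 1ℏ.
cos θ = L_z/|L| = 1/√12, so θ ≈ 73.22°.

θ ≈ 73.22°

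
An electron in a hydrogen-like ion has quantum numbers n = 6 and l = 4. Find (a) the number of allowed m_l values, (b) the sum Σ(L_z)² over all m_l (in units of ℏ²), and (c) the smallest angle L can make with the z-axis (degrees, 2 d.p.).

9 values; Σ(L_z)² = 60 ℏ²; θ_min ≈ 26.57°

There are 2l+1 = 9 values of m_l.
Σ m_l² = 60, so Σ(L_z)² = 60 ℏ².
cos θ_min = 4/√20, so θ_min ≈ 26.57°.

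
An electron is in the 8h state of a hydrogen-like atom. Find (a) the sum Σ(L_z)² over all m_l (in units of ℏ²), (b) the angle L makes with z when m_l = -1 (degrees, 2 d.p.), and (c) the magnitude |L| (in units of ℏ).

Σ(L_z)² = 110 ℏ²; θ(m_l=-1) ≈ 100.52°; |L| = √30 ℏ ≈ 5.477ℏ

For 8h, l = 5.
Σ m_l² = 110, so Σ(L_z)² = 110 ℏ².
For m_l = -1: cos θ = -1/√30, θ ≈ 100.52°.
|L| = ℏ√(5·6) = √30 ℏ ≈ 5.477ℏ.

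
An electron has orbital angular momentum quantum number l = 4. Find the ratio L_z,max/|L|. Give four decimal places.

L_z,max/|L| = 0.8944

|L| = 2√5 ℏ ≈ 4.4721ℏ, while L_z,max = lℏ = 4ℏ.
L_z,max/|L| = 4/√20 = 0.8944.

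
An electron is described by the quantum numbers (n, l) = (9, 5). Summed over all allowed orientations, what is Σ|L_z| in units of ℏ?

m_l runs from −5 to 5, i.e. {-5, -4, -3, -2, -1, 0, 1, 2, 3, 4, 5}.
Σ|m_l| = 2·5(5+1)/2 = 30.

Σ|L_z| = 30 ℏ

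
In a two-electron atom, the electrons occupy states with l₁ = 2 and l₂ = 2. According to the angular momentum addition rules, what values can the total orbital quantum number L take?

L runs from |2 − 2| = 0 to 2 + 2 = 4.
L ∈ {0, 1, 2, 3, 4}.

L = 0, 1, 2, 3, 4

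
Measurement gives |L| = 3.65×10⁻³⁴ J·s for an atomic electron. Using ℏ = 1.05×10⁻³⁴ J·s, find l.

l = 3

In units of ℏ, |L| ≈ 3.476.
l(l+1) ≈ 3.476² ≈ 12.08, so l = 3.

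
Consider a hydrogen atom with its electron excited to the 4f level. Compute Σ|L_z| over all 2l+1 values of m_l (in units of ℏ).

Σ|L_z| = 12 ℏ

The 4f level has l = 3.
m_l ∈ {-3, -2, -1, 0, 1, 2, 3}.
Σ|m_l| = 2·3(3+1)/2 = 12.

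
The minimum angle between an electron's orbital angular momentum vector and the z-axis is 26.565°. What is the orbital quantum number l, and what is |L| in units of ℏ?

l = 4, |L| = 2√5 ℏ ≈ 4.472ℏ

cos²θ_min = l/(l+1) = 0.8000.
Solving: l = 4.
Then |L| = ℏ√(4·5) = 2√5 ℏ.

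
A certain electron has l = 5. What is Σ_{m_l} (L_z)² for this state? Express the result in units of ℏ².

Σ(L_z)² = 110 ℏ²

The allowed m_l values are -5, -4, -3, -2, -1, 0, 1, 2, 3, 4, 5.
Summing m² from −5 to 5: Σ m_l² = 110.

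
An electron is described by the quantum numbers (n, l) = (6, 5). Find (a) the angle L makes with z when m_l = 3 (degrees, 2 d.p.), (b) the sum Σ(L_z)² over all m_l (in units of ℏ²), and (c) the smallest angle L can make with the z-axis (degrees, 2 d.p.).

θ(m_l=3) ≈ 56.79°; Σ(L_z)² = 110 ℏ²; θ_min ≈ 24.09°

For m_l = 3: cos θ = 3/√30, θ ≈ 56.79°.
Σ m_l² = 110, so Σ(L_z)² = 110 ℏ².
cos θ_min = 5/√30, so θ_min ≈ 24.09°.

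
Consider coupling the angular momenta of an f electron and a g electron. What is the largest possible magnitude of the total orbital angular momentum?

L runs from |3 − 4| = 1 to 3 + 4 = 7.
So L can be 1, 2, 3, 4, 5, 6, 7.
The largest magnitude corresponds to L = 7: |L_tot| = ℏ√(7·8) = 2√14 ℏ.

|L_tot|_max = 2√14 ℏ ≈ 7.483ℏ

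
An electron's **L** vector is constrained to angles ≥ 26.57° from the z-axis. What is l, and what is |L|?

cos θ_min = l/√(l(l+1)) = √(l/(l+1)), so l/(l+1) = cos²(26.57°) = 0.7999.
Thus l = 0.7999/(1 − 0.7999) ≈ 4.
Then |L| = ℏ√(4·5) = 2√5 ℏ.

l = 4, |L| = 2√5 ℏ ≈ 4.472ℏ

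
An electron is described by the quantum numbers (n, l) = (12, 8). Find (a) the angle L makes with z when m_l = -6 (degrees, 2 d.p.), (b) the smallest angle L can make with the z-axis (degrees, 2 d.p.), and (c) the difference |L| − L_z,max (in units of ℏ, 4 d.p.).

θ(m_l=-6) ≈ 135.00°; θ_min ≈ 19.47°; |L|−L_z,max ≈ 0.4853ℏ

For m_l = -6: cos θ = -6/√72, θ ≈ 135.00°.
cos θ_min = 8/√72, so θ_min ≈ 19.47°.
|L| − L_z,max = (6√2 − 8)ℏ ≈ 0.4853ℏ.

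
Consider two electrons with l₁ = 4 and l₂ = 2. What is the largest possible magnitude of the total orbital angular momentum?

Angular momentum addition gives L = |l₁ − l₂|, …, l₁ + l₂.
Allowed values: L = 2, 3, 4, 5, 6.
The largest magnitude corresponds to L = 6: |L_tot| = ℏ√(6·7) = √42 ℏ.

|L_tot|_max = √42 ℏ ≈ 6.481ℏ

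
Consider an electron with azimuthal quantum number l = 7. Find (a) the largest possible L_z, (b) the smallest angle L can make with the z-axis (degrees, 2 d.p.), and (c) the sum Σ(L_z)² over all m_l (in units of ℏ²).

L_z,max = lℏ = 7ℏ.
cos θ_min = 7/√56, so θ_min ≈ 20.70°.
Σ m_l² = 280, so Σ(L_z)² = 280 ℏ².

L_z,max = 7ℏ; θ_min ≈ 20.70°; Σ(L_z)² = 280 ℏ²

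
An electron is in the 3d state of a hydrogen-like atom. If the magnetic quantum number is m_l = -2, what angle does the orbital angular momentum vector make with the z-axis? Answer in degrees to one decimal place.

For 3d, l = 2.
|L| = ℏ√(l(l+1)) = √6 ℏ.
L_z = m_l ℏ = −2ℏ.
cos θ = L_z/|L| = -2/√6, so θ ≈ 144.7°.

θ ≈ 144.7°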